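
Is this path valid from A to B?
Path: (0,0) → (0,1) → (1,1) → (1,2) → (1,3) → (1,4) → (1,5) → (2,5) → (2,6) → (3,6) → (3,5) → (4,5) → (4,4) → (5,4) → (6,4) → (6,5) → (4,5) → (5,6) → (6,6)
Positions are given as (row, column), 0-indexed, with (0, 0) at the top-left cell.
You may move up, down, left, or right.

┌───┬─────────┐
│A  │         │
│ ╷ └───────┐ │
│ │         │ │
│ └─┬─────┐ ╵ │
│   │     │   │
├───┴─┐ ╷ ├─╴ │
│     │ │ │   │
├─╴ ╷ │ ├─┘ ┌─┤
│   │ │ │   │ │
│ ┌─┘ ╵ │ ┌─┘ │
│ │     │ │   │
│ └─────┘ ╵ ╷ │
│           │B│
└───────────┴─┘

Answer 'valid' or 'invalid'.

Checking path validity:
Result: Invalid move at step 16: cannot move from (6, 5) to (4, 5).

invalid

Correct solution:

┌───┬─────────┐
│A ↓│         │
│ ╷ └───────┐ │
│ │↳ → → → ↓│ │
│ └─┬─────┐ ╵ │
│   │     │↳ ↓│
├───┴─┐ ╷ ├─╴ │
│     │ │ │↓ ↲│
├─╴ ╷ │ ├─┘ ┌─┤
│   │ │ │↓ ↲│ │
│ ┌─┘ ╵ │ ┌─┘ │
│ │     │↓│↱ ↓│
│ └─────┘ ╵ ╷ │
│        ↳ ↑│B│
└───────────┴─┘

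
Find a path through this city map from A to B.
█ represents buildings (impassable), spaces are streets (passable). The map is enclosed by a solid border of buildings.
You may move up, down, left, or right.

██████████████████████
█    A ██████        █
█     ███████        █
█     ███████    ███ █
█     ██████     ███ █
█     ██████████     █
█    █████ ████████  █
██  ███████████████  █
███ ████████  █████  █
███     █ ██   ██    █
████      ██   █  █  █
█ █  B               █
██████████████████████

Finding the shortest path from A to B:
Movement: cardinal only
Path length: 14 steps
Directions: down → down → down → down → left → down → left → down → down → down → right → down → down → right

Solution:

██████████████████████
█    A ██████        █
█    ↓███████        █
█    ↓███████    ███ █
█    ↓██████     ███ █
█   ↓↲██████████     █
█  ↓↲█████ ████████  █
██ ↓███████████████  █
███↓████████  █████  █
███↳↓   █ ██   ██    █
████↓     ██   █  █  █
█ █ ↳B               █
██████████████████████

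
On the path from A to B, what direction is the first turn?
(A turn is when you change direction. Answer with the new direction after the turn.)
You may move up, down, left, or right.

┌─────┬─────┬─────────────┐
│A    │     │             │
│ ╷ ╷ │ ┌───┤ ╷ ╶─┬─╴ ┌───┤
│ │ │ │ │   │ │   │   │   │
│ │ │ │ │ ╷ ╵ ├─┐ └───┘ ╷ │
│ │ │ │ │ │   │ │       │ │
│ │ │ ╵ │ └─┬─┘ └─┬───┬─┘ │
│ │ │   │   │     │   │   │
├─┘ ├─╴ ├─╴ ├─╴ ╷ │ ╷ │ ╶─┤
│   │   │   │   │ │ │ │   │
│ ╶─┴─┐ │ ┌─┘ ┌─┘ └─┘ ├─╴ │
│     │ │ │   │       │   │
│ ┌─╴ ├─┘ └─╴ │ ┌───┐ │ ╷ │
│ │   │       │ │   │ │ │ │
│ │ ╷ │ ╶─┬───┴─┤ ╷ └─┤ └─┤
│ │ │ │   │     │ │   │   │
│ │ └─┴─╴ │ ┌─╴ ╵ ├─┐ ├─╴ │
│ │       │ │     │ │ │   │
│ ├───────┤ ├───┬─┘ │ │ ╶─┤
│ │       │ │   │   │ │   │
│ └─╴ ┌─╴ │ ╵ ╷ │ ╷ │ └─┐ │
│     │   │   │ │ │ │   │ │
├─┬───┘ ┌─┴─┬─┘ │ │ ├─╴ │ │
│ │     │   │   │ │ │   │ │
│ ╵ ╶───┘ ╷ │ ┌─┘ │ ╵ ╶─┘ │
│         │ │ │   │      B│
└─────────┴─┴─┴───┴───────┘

Directions: right, down, down, down, down, left, down, right, right, down, left, down, down, right, right, right, up, left, up, right, up, up, right, up, left, up, up, right, down, right, up, up, right, down, right, down, right, right, right, up, right, down, down, left, down, right, down, left, down, down, right, down, left, down, right, down, down, down
First turn direction: down

Solution:

┌─────┬─────┬─────────────┐
│A ↓  │     │↱ ↓          │
│ ╷ ╷ │ ┌───┤ ╷ ╶─┬─╴ ┌───┤
│ │↓│ │ │↱ ↓│↑│↳ ↓│   │↱ ↓│
│ │ │ │ │ ╷ ╵ ├─┐ └───┘ ╷ │
│ │↓│ │ │↑│↳ ↑│ │↳ → → ↑│↓│
│ │ │ ╵ │ └─┬─┘ └─┬───┬─┘ │
│ │↓│   │↑ ↰│     │   │↓ ↲│
├─┘ ├─╴ ├─╴ ├─╴ ╷ │ ╷ │ ╶─┤
│↓ ↲│   │↱ ↑│   │ │ │ │↳ ↓│
│ ╶─┴─┐ │ ┌─┘ ┌─┘ └─┘ ├─╴ │
│↳ → ↓│ │↑│   │       │↓ ↲│
│ ┌─╴ ├─┘ └─╴ │ ┌───┐ │ ╷ │
│ │↓ ↲│↱ ↑    │ │   │ │↓│ │
│ │ ╷ │ ╶─┬───┴─┤ ╷ └─┤ └─┤
│ │↓│ │↑ ↰│     │ │   │↳ ↓│
│ │ └─┴─╴ │ ┌─╴ ╵ ├─┐ ├─╴ │
│ │↳ → → ↑│ │     │ │ │↓ ↲│
│ ├───────┤ ├───┬─┘ │ │ ╶─┤
│ │       │ │   │   │ │↳ ↓│
│ └─╴ ┌─╴ │ ╵ ╷ │ ╷ │ └─┐ │
│     │   │   │ │ │ │   │↓│
├─┬───┘ ┌─┴─┬─┘ │ │ ├─╴ │ │
│ │     │   │   │ │ │   │↓│
│ ╵ ╶───┘ ╷ │ ┌─┘ │ ╵ ╶─┘ │
│         │ │ │   │      B│
└─────────┴─┴─┴───┴───────┘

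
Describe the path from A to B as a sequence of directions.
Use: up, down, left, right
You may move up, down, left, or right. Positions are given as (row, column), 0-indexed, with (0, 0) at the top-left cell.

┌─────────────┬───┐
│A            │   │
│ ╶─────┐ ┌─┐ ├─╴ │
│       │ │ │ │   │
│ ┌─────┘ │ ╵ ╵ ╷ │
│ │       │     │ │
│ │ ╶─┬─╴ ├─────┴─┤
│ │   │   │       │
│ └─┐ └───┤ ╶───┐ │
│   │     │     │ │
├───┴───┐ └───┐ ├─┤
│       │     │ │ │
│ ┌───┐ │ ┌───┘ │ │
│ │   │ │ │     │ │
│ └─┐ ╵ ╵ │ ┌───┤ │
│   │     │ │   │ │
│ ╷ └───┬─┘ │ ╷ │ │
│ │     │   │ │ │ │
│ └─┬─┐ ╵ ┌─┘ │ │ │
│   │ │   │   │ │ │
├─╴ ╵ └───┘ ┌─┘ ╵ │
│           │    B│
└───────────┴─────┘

Finding the path and converting it to directions:
Path through cells: (0,0) → (0,1) → (0,2) → (0,3) → (0,4) → (1,4) → (2,4) → (2,3) → (2,2) → (2,1) → (3,1) → (3,2) → (4,2) → (4,3) → (4,4) → (5,4) → (6,4) → (7,4) → (7,3) → (6,3) → (5,3) → (5,2) → (5,1) → (5,0) → (6,0) → (7,0) → (8,0) → (9,0) → (9,1) → (10,1) → (10,2) → (10,3) → (10,4) → (10,5) → (9,5) → (9,6) → (8,6) → (7,6) → (7,7) → (8,7) → (9,7) → (10,7) → (10,8)
Directions: right, right, right, right, down, down, left, left, left, down, right, down, right, right, down, down, down, left, up, up, left, left, left, down, down, down, down, right, down, right, right, right, right, up, right, up, up, right, down, down, down, right

Solution:

┌─────────────┬───┐
│A → → → ↓    │   │
│ ╶─────┐ ┌─┐ ├─╴ │
│       │↓│ │ │   │
│ ┌─────┘ │ ╵ ╵ ╷ │
│ │↓ ← ← ↲│     │ │
│ │ ╶─┬─╴ ├─────┴─┤
│ │↳ ↓│   │       │
│ └─┐ └───┤ ╶───┐ │
│   │↳ → ↓│     │ │
├───┴───┐ └───┐ ├─┤
│↓ ← ← ↰│↓    │ │ │
│ ┌───┐ │ ┌───┘ │ │
│↓│   │↑│↓│     │ │
│ └─┐ ╵ ╵ │ ┌───┤ │
│↓  │  ↑ ↲│ │↱ ↓│ │
│ ╷ └───┬─┘ │ ╷ │ │
│↓│     │   │↑│↓│ │
│ └─┬─┐ ╵ ┌─┘ │ │ │
│↳ ↓│ │   │↱ ↑│↓│ │
├─╴ ╵ └───┘ ┌─┘ ╵ │
│  ↳ → → → ↑│  ↳ B│
└───────────┴─────┘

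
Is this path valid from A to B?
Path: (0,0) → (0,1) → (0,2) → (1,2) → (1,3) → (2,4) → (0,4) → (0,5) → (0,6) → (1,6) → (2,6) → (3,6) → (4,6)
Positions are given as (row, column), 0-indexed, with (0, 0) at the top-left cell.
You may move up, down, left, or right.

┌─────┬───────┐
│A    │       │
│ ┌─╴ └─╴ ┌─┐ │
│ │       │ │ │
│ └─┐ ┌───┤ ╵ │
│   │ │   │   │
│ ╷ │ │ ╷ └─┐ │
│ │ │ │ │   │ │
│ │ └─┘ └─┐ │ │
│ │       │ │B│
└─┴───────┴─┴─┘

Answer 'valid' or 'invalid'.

Checking path validity:
Result: Invalid move at step 5: cannot move from (1, 3) to (2, 4).

invalid

Correct solution:

┌─────┬───────┐
│A → ↓│  ↱ → ↓│
│ ┌─╴ └─╴ ┌─┐ │
│ │  ↳ → ↑│ │↓│
│ └─┐ ┌───┤ ╵ │
│   │ │   │  ↓│
│ ╷ │ │ ╷ └─┐ │
│ │ │ │ │   │↓│
│ │ └─┘ └─┐ │ │
│ │       │ │B│
└─┴───────┴─┴─┘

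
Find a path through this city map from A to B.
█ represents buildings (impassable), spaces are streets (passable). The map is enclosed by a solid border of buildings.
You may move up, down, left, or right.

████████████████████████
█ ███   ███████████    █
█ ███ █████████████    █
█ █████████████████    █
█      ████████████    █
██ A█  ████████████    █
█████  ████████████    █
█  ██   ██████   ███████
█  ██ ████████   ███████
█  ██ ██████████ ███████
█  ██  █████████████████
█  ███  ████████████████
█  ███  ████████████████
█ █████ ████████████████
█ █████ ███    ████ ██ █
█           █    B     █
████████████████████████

Finding the shortest path from A to B:
Movement: cardinal only
Path length: 28 steps
Directions: up → right → right → down → down → down → down → down → down → right → down → down → right → down → down → down → right → right → right → right → up → right → right → down → right → right → right → right

Solution:

████████████████████████
█ ███   ███████████    █
█ ███ █████████████    █
█ █████████████████    █
█  ↱→↓ ████████████    █
██ A█↓ ████████████    █
█████↓ ████████████    █
█  ██↓  ██████   ███████
█  ██↓████████   ███████
█  ██↓██████████ ███████
█  ██↳↓█████████████████
█  ███↓ ████████████████
█  ███↳↓████████████████
█ █████↓████████████████
█ █████↓███↱→↓ ████ ██ █
█      ↳→→→↑█↳→→→B     █
████████████████████████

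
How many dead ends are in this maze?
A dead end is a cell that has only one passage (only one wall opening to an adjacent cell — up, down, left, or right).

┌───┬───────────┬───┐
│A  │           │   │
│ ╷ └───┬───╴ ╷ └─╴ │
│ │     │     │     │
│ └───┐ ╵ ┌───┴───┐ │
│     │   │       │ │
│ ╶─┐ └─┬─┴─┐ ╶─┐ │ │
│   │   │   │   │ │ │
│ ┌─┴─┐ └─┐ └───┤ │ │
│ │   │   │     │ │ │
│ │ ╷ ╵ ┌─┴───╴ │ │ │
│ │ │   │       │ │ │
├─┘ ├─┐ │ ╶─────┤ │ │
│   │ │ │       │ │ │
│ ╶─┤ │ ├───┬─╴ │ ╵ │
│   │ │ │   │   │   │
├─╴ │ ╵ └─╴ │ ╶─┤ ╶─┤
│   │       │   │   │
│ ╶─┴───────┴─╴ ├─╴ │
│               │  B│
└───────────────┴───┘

Checking each cell for number of passages:

Dead ends found at positions:
  (0, 2)
  (0, 8)
  (2, 5)
  (3, 1)
  (3, 4)
  (3, 7)
  (4, 4)
  (5, 0)
  (6, 2)
  (7, 4)
  (9, 8)
Total dead ends: 11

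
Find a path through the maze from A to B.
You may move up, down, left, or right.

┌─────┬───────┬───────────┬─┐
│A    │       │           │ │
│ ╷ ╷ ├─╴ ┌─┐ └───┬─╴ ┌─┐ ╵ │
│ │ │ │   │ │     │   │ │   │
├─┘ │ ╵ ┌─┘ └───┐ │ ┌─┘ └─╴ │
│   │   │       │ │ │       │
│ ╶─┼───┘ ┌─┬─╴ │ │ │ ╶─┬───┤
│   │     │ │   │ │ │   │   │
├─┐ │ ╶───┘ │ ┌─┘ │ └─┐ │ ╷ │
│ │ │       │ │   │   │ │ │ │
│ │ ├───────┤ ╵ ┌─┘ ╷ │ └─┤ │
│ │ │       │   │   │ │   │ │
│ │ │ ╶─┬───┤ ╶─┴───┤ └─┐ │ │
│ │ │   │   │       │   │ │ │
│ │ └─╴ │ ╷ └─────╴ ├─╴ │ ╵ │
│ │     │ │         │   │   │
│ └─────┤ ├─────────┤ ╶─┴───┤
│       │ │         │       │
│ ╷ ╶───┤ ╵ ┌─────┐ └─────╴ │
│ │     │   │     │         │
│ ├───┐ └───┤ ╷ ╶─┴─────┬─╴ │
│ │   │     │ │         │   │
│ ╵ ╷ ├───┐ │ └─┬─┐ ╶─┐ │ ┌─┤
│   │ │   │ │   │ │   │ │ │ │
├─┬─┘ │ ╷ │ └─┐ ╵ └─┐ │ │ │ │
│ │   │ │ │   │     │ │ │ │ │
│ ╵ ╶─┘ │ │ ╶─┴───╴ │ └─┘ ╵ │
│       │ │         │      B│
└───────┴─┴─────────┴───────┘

Finding the shortest path through the maze:
Path length: 50 steps
Directions: right → right → down → down → right → up → right → up → right → right → down → right → right → down → down → down → left → down → left → down → right → right → right → down → left → left → left → left → up → left → down → down → down → right → up → right → right → right → right → down → right → right → right → right → down → left → down → down → down → right

Solution:

┌─────┬───────┬───────────┬─┐
│A → ↓│  ↱ → ↓│           │ │
│ ╷ ╷ ├─╴ ┌─┐ └───┬─╴ ┌─┐ ╵ │
│ │ │↓│↱ ↑│ │↳ → ↓│   │ │   │
├─┘ │ ╵ ┌─┘ └───┐ │ ┌─┘ └─╴ │
│   │↳ ↑│       │↓│ │       │
│ ╶─┼───┘ ┌─┬─╴ │ │ │ ╶─┬───┤
│   │     │ │   │↓│ │   │   │
├─┐ │ ╶───┘ │ ┌─┘ │ └─┐ │ ╷ │
│ │ │       │ │↓ ↲│   │ │ │ │
│ │ ├───────┤ ╵ ┌─┘ ╷ │ └─┤ │
│ │ │       │↓ ↲│   │ │   │ │
│ │ │ ╶─┬───┤ ╶─┴───┤ └─┐ │ │
│ │ │   │↓ ↰│↳ → → ↓│   │ │ │
│ │ └─╴ │ ╷ └─────╴ ├─╴ │ ╵ │
│ │     │↓│↑ ← ← ← ↲│   │   │
│ └─────┤ ├─────────┤ ╶─┴───┤
│       │↓│↱ → → → ↓│       │
│ ╷ ╶───┤ ╵ ┌─────┐ └─────╴ │
│ │     │↳ ↑│     │↳ → → → ↓│
│ ├───┐ └───┤ ╷ ╶─┴─────┬─╴ │
│ │   │     │ │         │↓ ↲│
│ ╵ ╷ ├───┐ │ └─┬─┐ ╶─┐ │ ┌─┤
│   │ │   │ │   │ │   │ │↓│ │
├─┬─┘ │ ╷ │ └─┐ ╵ └─┐ │ │ │ │
│ │   │ │ │   │     │ │ │↓│ │
│ ╵ ╶─┘ │ │ ╶─┴───╴ │ └─┘ ╵ │
│       │ │         │    ↳ B│
└───────┴─┴─────────┴───────┘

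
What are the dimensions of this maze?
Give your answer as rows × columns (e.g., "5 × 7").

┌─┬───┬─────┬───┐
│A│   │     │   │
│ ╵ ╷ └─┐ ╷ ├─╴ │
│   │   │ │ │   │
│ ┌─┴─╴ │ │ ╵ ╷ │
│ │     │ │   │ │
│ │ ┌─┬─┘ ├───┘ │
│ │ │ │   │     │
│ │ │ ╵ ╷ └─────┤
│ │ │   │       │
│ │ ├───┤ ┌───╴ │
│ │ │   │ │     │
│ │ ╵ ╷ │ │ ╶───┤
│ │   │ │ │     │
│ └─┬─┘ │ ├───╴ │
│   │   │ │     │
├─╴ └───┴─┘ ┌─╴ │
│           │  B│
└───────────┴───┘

Counting the maze dimensions:
Rows (vertical): 9
Columns (horizontal): 8
Dimensions: 9 × 8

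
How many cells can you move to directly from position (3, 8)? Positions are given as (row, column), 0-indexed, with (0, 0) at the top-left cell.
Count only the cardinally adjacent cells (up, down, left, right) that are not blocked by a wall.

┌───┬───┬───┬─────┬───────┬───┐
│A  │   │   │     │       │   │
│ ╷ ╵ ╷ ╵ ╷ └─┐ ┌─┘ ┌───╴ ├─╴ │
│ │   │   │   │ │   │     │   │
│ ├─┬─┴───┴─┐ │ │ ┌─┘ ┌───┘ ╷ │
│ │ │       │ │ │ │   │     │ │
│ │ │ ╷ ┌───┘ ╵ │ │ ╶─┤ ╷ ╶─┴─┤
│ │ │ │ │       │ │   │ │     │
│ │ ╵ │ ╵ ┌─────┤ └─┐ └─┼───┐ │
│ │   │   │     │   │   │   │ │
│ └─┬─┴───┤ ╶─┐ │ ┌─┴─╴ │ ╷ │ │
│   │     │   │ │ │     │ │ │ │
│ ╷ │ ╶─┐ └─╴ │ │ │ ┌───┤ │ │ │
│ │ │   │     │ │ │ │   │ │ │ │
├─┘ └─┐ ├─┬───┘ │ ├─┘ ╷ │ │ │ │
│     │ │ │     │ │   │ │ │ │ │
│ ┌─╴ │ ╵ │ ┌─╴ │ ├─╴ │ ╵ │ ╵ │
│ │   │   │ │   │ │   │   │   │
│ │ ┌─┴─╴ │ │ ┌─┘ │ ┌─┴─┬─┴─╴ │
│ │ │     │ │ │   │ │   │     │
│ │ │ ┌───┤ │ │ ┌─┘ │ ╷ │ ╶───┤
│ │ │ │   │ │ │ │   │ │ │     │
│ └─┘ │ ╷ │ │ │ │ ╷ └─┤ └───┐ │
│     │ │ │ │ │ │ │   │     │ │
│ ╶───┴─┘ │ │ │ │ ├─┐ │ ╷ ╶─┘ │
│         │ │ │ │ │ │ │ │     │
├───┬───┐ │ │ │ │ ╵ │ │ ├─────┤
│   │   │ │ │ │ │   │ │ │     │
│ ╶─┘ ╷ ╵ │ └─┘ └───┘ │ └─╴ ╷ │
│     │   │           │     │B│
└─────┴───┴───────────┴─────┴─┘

Checking passable neighbors of (3, 8):
Neighbors: (2, 8), (4, 8)
Count: 2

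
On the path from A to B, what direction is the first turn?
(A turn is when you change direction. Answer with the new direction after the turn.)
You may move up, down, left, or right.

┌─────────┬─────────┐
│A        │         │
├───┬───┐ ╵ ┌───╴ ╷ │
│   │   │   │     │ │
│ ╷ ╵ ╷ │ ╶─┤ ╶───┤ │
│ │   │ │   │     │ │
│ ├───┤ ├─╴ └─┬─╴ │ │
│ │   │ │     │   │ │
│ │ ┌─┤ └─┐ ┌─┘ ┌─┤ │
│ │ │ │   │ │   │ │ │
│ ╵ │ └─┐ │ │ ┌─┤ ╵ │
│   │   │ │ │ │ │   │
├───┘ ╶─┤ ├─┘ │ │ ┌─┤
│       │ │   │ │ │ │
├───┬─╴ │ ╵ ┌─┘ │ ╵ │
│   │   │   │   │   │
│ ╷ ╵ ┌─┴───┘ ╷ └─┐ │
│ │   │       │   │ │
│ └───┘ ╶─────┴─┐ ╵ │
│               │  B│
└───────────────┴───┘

Directions: right, right, right, right, down, right, up, right, right, right, right, down, down, down, down, down, left, down, down, right, down, down
First turn direction: down

Solution:

┌─────────┬─────────┐
│A → → → ↓│↱ → → → ↓│
├───┬───┐ ╵ ┌───╴ ╷ │
│   │   │↳ ↑│     │↓│
│ ╷ ╵ ╷ │ ╶─┤ ╶───┤ │
│ │   │ │   │     │↓│
│ ├───┤ ├─╴ └─┬─╴ │ │
│ │   │ │     │   │↓│
│ │ ┌─┤ └─┐ ┌─┘ ┌─┤ │
│ │ │ │   │ │   │ │↓│
│ ╵ │ └─┐ │ │ ┌─┤ ╵ │
│   │   │ │ │ │ │↓ ↲│
├───┘ ╶─┤ ├─┘ │ │ ┌─┤
│       │ │   │ │↓│ │
├───┬─╴ │ ╵ ┌─┘ │ ╵ │
│   │   │   │   │↳ ↓│
│ ╷ ╵ ┌─┴───┘ ╷ └─┐ │
│ │   │       │   │↓│
│ └───┘ ╶─────┴─┐ ╵ │
│               │  B│
└───────────────┴───┘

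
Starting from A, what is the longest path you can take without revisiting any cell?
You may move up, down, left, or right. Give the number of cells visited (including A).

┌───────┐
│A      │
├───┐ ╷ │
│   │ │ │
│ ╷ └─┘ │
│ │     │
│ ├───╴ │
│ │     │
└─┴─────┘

Finding longest simple path using DFS:
Start: (0, 0)
Longest path visits 12 cells
Path: A → right → right → right → down → down → left → left → up → left → down → down

Solution:

┌───────┐
│A → → ↓│
├───┐ ╷ │
│↓ ↰│ │↓│
│ ╷ └─┘ │
│↓│↑ ← ↲│
│ ├───╴ │
│B│     │
└─┴─────┘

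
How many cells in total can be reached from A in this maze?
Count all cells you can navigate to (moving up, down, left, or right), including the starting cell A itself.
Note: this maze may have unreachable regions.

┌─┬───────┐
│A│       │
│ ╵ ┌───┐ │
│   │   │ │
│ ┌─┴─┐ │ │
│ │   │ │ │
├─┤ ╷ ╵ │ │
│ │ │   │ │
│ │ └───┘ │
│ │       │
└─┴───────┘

Using BFS/flood-fill to find all reachable cells from A:
Maze size: 5 × 5 = 25 total cells
2 cell(s) are walled off and cannot be reached from A.
Reachable cells: 23

Reachable region (· marks reachable cells):

┌─┬───────┐
│A│· · · ·│
│ ╵ ┌───┐ │
│· ·│· ·│·│
│ ┌─┴─┐ │ │
│·│· ·│·│·│
├─┤ ╷ ╵ │ │
│ │·│· ·│·│
│ │ └───┘ │
│ │· · · ·│
└─┴───────┘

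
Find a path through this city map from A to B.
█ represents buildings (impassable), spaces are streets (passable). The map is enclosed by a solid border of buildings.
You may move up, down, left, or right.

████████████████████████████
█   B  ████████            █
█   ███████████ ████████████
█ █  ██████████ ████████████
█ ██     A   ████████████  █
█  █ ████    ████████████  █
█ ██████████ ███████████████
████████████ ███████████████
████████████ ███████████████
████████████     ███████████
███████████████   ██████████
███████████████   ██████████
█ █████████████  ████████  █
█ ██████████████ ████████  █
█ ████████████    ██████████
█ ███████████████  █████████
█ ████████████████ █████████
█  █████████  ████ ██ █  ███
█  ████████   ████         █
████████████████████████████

Finding the shortest path from A to B:
Movement: cardinal only
Path length: 10 steps
Directions: left → left → left → left → left → up → left → up → up → right

Solution:

████████████████████████████
█  ↱B  ████████            █
█  ↑███████████ ████████████
█ █↑↰██████████ ████████████
█ ██↑←←←←A   ████████████  █
█  █ ████    ████████████  █
█ ██████████ ███████████████
████████████ ███████████████
████████████ ███████████████
████████████     ███████████
███████████████   ██████████
███████████████   ██████████
█ █████████████  ████████  █
█ ██████████████ ████████  █
█ ████████████    ██████████
█ ███████████████  █████████
█ ████████████████ █████████
█  █████████  ████ ██ █  ███
█  ████████   ████         █
████████████████████████████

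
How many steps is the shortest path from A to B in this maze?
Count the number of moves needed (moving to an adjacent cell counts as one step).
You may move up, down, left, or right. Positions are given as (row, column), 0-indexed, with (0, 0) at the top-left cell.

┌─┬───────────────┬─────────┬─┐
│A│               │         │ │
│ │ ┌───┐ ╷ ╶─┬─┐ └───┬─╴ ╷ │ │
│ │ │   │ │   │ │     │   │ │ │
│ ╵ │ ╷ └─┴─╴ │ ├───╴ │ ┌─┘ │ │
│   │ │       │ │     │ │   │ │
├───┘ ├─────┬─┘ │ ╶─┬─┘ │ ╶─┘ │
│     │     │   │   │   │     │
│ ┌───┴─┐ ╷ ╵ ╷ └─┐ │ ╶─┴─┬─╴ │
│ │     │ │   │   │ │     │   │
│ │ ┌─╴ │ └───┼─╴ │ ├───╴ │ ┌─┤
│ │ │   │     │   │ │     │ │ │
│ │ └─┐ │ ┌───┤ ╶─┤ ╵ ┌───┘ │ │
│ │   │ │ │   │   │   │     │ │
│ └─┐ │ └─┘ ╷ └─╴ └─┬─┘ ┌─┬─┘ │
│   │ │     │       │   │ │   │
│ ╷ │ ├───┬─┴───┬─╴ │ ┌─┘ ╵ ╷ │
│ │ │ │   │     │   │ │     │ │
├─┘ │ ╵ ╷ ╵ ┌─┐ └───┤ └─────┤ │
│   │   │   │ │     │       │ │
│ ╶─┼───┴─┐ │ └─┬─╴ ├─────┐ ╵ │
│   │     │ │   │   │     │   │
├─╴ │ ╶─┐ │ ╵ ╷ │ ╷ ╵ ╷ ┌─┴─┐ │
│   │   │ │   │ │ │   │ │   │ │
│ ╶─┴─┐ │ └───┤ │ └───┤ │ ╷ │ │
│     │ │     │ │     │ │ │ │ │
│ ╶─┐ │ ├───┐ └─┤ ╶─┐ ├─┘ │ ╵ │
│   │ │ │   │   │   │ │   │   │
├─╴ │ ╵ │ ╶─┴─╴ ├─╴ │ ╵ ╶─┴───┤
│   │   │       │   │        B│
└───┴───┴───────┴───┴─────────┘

Using BFS to find shortest path:
Start: (0, 0), End: (14, 14)
Path found:
(0,0) → (1,0) → (2,0) → (2,1) → (1,1) → (0,1) → (0,2) → (0,3) → (0,4) → (0,5) → (0,6) → (0,7) → (0,8) → (1,8) → (1,9) → (1,10) → (2,10) → (2,9) → (2,8) → (3,8) → (3,9) → (4,9) → (5,9) → (6,9) → (6,10) → (5,10) → (5,11) → (5,12) → (4,12) → (4,11) → (4,10) → (3,10) → (3,11) → (2,11) → (1,11) → (1,12) → (0,12) → (0,13) → (1,13) → (2,13) → (2,12) → (3,12) → (3,13) → (3,14) → (4,14) → (4,13) → (5,13) → (6,13) → (6,12) → (6,11) → (7,11) → (7,10) → (8,10) → (9,10) → (9,11) → (9,12) → (9,13) → (10,13) → (10,14) → (11,14) → (12,14) → (13,14) → (13,13) → (12,13) → (11,13) → (11,12) → (12,12) → (13,12) → (13,11) → (14,11) → (14,12) → (14,13) → (14,14)
Number of steps: 72

Solution:

┌─┬───────────────┬─────────┬─┐
│A│↱ → → → → → → ↓│      ↱ ↓│ │
│ │ ┌───┐ ╷ ╶─┬─┐ └───┬─╴ ╷ │ │
│↓│↑│   │ │   │ │↳ → ↓│↱ ↑│↓│ │
│ ╵ │ ╷ └─┴─╴ │ ├───╴ │ ┌─┘ │ │
│↳ ↑│ │       │ │↓ ← ↲│↑│↓ ↲│ │
├───┘ ├─────┬─┘ │ ╶─┬─┘ │ ╶─┘ │
│     │     │   │↳ ↓│↱ ↑│↳ → ↓│
│ ┌───┴─┐ ╷ ╵ ╷ └─┐ │ ╶─┴─┬─╴ │
│ │     │ │   │   │↓│↑ ← ↰│↓ ↲│
│ │ ┌─╴ │ └───┼─╴ │ ├───╴ │ ┌─┤
│ │ │   │     │   │↓│↱ → ↑│↓│ │
│ │ └─┐ │ ┌───┤ ╶─┤ ╵ ┌───┘ │ │
│ │   │ │ │   │   │↳ ↑│↓ ← ↲│ │
│ └─┐ │ └─┘ ╷ └─╴ └─┬─┘ ┌─┬─┘ │
│   │ │     │       │↓ ↲│ │   │
│ ╷ │ ├───┬─┴───┬─╴ │ ┌─┘ ╵ ╷ │
│ │ │ │   │     │   │↓│     │ │
├─┘ │ ╵ ╷ ╵ ┌─┐ └───┤ └─────┤ │
│   │   │   │ │     │↳ → → ↓│ │
│ ╶─┼───┴─┐ │ └─┬─╴ ├─────┐ ╵ │
│   │     │ │   │   │     │↳ ↓│
├─╴ │ ╶─┐ │ ╵ ╷ │ ╷ ╵ ╷ ┌─┴─┐ │
│   │   │ │   │ │ │   │ │↓ ↰│↓│
│ ╶─┴─┐ │ └───┤ │ └───┤ │ ╷ │ │
│     │ │     │ │     │ │↓│↑│↓│
│ ╶─┐ │ ├───┐ └─┤ ╶─┐ ├─┘ │ ╵ │
│   │ │ │   │   │   │ │↓ ↲│↑ ↲│
├─╴ │ ╵ │ ╶─┴─╴ ├─╴ │ ╵ ╶─┴───┤
│   │   │       │   │  ↳ → → B│
└───┴───┴───────┴───┴─────────┘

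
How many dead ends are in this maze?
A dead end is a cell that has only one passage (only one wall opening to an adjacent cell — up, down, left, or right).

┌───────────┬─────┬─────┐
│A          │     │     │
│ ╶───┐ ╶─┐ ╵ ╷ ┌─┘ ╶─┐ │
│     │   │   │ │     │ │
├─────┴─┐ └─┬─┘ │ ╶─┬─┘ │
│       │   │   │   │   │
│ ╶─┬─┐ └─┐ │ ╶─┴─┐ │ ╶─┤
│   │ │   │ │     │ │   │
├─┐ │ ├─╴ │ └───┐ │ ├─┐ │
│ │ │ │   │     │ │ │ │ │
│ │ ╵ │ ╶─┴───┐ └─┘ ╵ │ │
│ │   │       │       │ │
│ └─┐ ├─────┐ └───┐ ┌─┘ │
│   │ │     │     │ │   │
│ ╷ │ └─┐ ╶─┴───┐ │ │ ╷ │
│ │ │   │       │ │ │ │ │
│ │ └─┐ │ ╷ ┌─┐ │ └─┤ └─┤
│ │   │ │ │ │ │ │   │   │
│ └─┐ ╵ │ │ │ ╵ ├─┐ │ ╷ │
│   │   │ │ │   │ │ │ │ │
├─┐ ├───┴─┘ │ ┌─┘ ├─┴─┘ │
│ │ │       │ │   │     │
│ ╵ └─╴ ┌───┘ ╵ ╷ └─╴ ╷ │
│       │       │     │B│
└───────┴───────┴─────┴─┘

Checking each cell for number of passages:

Dead ends found at positions:
  (0, 8)
  (1, 2)
  (1, 10)
  (3, 2)
  (4, 0)
  (4, 8)
  (4, 10)
  (6, 3)
  (6, 5)
  (7, 9)
  (7, 11)
  (8, 6)
  (9, 4)
  (9, 8)
  (9, 9)
  (9, 10)
  (10, 0)
  (10, 2)
  (10, 9)
  (11, 4)
  (11, 11)
Total dead ends: 21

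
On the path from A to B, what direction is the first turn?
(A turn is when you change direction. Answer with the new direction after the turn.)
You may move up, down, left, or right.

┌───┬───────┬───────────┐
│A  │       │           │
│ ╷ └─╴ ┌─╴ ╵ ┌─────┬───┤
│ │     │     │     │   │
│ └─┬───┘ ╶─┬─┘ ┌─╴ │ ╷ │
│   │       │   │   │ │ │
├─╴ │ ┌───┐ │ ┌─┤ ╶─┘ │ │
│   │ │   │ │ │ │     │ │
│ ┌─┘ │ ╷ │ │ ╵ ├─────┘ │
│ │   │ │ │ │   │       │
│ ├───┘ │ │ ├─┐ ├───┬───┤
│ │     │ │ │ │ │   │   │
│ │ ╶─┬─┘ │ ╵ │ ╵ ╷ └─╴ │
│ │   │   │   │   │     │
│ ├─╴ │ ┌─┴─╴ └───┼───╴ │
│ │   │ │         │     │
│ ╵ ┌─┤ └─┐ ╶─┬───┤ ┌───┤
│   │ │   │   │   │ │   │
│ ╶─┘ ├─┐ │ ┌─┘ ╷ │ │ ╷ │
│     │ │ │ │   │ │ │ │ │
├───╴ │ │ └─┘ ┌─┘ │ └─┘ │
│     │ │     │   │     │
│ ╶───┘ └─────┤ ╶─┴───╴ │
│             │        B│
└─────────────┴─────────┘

Directions: down, down, right, down, left, down, down, down, down, down, right, up, right, up, left, up, right, right, up, up, right, down, down, down, left, down, down, right, down, down, right, right, up, right, up, right, down, down, left, down, right, right, right, right
First turn direction: right

Solution:

┌───┬───────┬───────────┐
│A  │       │           │
│ ╷ └─╴ ┌─╴ ╵ ┌─────┬───┤
│↓│     │     │     │   │
│ └─┬───┘ ╶─┬─┘ ┌─╴ │ ╷ │
│↳ ↓│       │   │   │ │ │
├─╴ │ ┌───┐ │ ┌─┤ ╶─┘ │ │
│↓ ↲│ │↱ ↓│ │ │ │     │ │
│ ┌─┘ │ ╷ │ │ ╵ ├─────┘ │
│↓│   │↑│↓│ │   │       │
│ ├───┘ │ │ ├─┐ ├───┬───┤
│↓│↱ → ↑│↓│ │ │ │   │   │
│ │ ╶─┬─┘ │ ╵ │ ╵ ╷ └─╴ │
│↓│↑ ↰│↓ ↲│   │   │     │
│ ├─╴ │ ┌─┴─╴ └───┼───╴ │
│↓│↱ ↑│↓│         │     │
│ ╵ ┌─┤ └─┐ ╶─┬───┤ ┌───┤
│↳ ↑│ │↳ ↓│   │↱ ↓│ │   │
│ ╶─┘ ├─┐ │ ┌─┘ ╷ │ │ ╷ │
│     │ │↓│ │↱ ↑│↓│ │ │ │
├───╴ │ │ └─┘ ┌─┘ │ └─┘ │
│     │ │↳ → ↑│↓ ↲│     │
│ ╶───┘ └─────┤ ╶─┴───╴ │
│             │↳ → → → B│
└─────────────┴─────────┘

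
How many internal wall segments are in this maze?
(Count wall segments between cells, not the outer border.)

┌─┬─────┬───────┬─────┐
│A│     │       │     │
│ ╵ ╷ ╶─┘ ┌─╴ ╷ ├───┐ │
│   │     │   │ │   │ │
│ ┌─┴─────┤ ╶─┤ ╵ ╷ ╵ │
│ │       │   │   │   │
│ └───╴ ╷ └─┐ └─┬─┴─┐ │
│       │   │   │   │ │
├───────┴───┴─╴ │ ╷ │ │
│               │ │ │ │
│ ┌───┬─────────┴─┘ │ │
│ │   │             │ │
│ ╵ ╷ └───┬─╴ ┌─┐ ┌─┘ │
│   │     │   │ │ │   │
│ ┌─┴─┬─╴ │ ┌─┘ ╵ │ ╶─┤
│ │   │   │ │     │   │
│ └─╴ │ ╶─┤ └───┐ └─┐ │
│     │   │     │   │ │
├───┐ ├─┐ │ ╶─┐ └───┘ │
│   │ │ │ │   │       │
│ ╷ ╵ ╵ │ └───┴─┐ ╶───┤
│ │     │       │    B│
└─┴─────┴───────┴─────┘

Counting internal wall segments:
Total internal walls: 100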